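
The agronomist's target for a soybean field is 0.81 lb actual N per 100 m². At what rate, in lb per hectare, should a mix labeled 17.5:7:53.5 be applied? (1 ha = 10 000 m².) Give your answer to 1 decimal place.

462.9 lb of product per hectare

Product per 100 m² = 0.81 / 17.5% = 4.62857 lb.
Convert to per hectare: 4.62857 × 100 = 462.857 lb.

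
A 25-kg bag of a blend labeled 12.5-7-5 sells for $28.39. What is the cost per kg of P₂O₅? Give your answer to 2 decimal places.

P₂O₅ in bag = 25 × 7% = 1.75 kg.
Cost per kg P₂O₅ = $28.39 / 1.75 = $16.2229.

$16.22 per kg P₂O₅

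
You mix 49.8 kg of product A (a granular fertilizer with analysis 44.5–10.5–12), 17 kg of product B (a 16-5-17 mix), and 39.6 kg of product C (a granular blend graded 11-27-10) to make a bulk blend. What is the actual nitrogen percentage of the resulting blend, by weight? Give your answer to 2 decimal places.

Total mass = 49.8 + 17 + 39.6 = 106.4 kg.
N mass = 44.5%×49.8 + 16%×17 + 11%×39.6 = 29.237 kg.
% N = 29.237 / 106.4 = 27.4784%.

27.48% N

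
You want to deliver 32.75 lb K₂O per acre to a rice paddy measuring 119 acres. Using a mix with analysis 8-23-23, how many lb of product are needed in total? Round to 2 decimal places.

16944.57 lb

Product per acre = 32.75 / 23% = 142.391 lb.
Total product = 142.391 × 119 = 16944.565 lb.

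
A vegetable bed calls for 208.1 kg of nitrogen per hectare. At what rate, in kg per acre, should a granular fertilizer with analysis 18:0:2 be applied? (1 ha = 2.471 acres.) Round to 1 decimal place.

Product per hectare = 208.1 / 18% = 1156.11 kg.
Convert to per acre: 1156.11 × 0.404694 = 467.872 kg.

467.9 kg of product per acre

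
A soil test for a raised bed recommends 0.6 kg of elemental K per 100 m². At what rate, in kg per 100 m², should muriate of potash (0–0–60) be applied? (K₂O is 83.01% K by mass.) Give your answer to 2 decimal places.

As K₂O: 0.6 / 0.8301 = 0.722804 kg per 100 m².
Product per 100 m² = 0.722804 / 60% = 1.20467 kg.

1.20 kg of product per hundred sq m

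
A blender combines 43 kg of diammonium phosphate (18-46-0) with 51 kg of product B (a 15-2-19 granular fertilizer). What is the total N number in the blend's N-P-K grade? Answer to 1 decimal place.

Total mass = 43 + 51 = 94 kg.
N mass = 18%×43 + 15%×51 = 15.39 kg.
% N = 15.39 / 94 = 16.3723%.

16.4% N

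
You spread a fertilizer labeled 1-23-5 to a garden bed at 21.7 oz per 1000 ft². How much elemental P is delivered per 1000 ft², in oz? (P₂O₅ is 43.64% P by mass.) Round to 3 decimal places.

P₂O₅ per 1000 ft² = 21.7 × 23% = 4.991 oz.
Elemental P = 4.991 × 0.4364 = 2.17807 oz per 1000 ft².

2.178 oz P per thousand sq ft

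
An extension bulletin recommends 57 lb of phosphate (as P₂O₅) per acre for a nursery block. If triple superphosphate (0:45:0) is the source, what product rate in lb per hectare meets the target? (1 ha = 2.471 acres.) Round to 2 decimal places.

Product per acre = 57 / 45% = 126.667 lb.
Convert to per hectare: 126.667 × 2.471 = 312.993 lb.

312.99 lb of product per hectare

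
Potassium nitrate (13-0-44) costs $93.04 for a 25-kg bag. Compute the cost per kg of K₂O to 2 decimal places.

$8.46 per kg K₂O

K₂O in bag = 25 × 44% = 11 kg.
Cost per kg K₂O = $93.04 / 11 = $8.4582.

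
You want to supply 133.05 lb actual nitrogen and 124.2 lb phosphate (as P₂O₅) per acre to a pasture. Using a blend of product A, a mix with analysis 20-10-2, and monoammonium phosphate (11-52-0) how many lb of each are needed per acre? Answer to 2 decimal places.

Per-acre balance (a = product A, b = monoammonium phosphate):
N: 0.2·a + 0.11·b = 133.05
P₂O₅: 0.1·a + 0.52·b = 124.2
Solving simultaneously: a = 597.032, b = 124.032.

597.03 lb product A, 124.03 lb monoammonium phosphate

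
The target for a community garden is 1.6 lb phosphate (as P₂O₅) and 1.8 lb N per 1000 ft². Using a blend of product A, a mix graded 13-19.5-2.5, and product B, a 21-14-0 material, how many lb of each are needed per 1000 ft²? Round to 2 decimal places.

3.69 lb product A, 6.29 lb product B

Let a = lb of product A, b = lb of product B (per 1000 ft²).
P₂O₅: 0.195·a + 0.14·b = 1.6
N: 0.13·a + 0.21·b = 1.8
Eliminate a: (row1) − 0.195/0.13·(row2) → -0.175·b = -1.1, so b = 6.28571.
Back-substitute: a = (1.6 − 0.14·6.28571) / 0.195 = 3.69231.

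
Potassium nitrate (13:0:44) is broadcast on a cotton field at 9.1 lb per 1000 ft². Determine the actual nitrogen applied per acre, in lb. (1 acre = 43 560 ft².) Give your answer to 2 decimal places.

nitrogen per 1000 ft² = 9.1 × 13% = 1.183 lb.
Convert to per acre: 1.183 × 43.56 = 51.5315 lb.

51.53 lb N per acre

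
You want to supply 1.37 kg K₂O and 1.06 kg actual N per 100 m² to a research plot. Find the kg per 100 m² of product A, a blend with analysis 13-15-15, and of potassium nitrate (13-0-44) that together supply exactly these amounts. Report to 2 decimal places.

With a, b = kg per 100 m² of product A and potassium nitrate:
K₂O: 0.15·a + 0.44·b = 1.37
N: 0.13·a + 0.13·b = 1.06
Eliminate a: (row1) − 0.15/0.13·(row2) → 0.29·b = 0.146923, so b = 0.506631.
Back-substitute: a = (1.37 − 0.44·0.506631) / 0.15 = 7.64721.

7.65 kg product A, 0.51 kg potassium nitrate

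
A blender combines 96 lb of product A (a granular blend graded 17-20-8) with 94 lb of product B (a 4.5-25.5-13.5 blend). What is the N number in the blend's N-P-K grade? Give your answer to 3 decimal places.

Total mass = 96 + 94 = 190 lb.
N mass = 17%×96 + 4.5%×94 = 20.55 lb.
% N = 20.55 / 190 = 10.8158%.

10.816% N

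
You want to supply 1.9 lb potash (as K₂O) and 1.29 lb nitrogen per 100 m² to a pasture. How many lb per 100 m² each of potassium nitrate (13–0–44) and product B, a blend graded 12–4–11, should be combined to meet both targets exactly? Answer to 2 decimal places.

2.24 lb potassium nitrate, 8.33 lb product B

Per-100 m² balance (a = potassium nitrate, b = product B):
K₂O: 0.44·a + 0.11·b = 1.9
N: 0.13·a + 0.12·b = 1.29
Eliminate a: (row1) − 0.44/0.13·(row2) → -0.296154·b = -2.46615, so b = 8.32727.
Back-substitute: a = (1.9 − 0.11·8.32727) / 0.44 = 2.23636.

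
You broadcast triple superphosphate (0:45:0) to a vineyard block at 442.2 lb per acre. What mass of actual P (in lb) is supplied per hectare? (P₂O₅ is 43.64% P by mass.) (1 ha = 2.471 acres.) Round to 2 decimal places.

214.58 lb P per hectare

P₂O₅ per acre = 442.2 × 45% = 198.99 lb.
Elemental P = 198.99 × 0.4364 = 86.8392 lb per acre.
Convert to per hectare: 86.8392 × 2.471 = 214.5798 lb.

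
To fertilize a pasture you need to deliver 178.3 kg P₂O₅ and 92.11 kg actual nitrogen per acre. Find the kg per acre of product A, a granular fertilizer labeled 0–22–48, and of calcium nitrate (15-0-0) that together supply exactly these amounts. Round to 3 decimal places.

810.455 kg product A, 614.067 kg calcium nitrate

Let a = kg of product A, b = kg of calcium nitrate (per acre).
P₂O₅: 0.22·a + 0·b = 178.3
N: 0·a + 0.15·b = 92.11
Solving simultaneously: a = 810.4545, b = 614.0667.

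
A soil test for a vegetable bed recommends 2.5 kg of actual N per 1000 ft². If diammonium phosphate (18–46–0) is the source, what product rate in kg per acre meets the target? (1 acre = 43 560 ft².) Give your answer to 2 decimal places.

605.00 kg of product per acre

Product per 1000 ft² = 2.5 / 18% = 13.8889 kg.
Convert to per acre: 13.8889 × 43.56 = 605 kg.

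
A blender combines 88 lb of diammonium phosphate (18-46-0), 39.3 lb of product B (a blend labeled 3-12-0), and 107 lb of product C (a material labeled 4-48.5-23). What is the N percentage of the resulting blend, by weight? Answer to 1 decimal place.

Total mass = 88 + 39.3 + 107 = 234.3 lb.
N mass = 18%×88 + 3%×39.3 + 4%×107 = 21.299 lb.
% N = 21.299 / 234.3 = 9.09048%.

9.1% N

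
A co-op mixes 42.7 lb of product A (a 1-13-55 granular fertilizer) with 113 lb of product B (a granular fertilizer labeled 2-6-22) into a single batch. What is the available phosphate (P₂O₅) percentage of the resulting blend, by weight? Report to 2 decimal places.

Total mass = 42.7 + 113 = 155.7 lb.
P₂O₅ mass = 13%×42.7 + 6%×113 = 12.331 lb.
% P₂O₅ = 12.331 / 155.7 = 7.91972%.

7.92% P₂O₅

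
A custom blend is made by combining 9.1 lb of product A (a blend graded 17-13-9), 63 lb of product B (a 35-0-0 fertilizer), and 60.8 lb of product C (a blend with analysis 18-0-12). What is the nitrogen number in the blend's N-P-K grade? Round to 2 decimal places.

Total mass = 9.1 + 63 + 60.8 = 132.9 lb.
N mass = 17%×9.1 + 35%×63 + 18%×60.8 = 34.541 lb.
% N = 34.541 / 132.9 = 25.9902%.

25.99% N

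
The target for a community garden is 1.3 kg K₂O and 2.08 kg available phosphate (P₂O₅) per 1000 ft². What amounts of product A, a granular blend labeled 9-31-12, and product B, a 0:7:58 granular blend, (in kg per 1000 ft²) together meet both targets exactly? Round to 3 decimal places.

6.508 kg product A, 0.895 kg product B

With a, b = kg per 1000 ft² of product A and product B:
K₂O: 0.12·a + 0.58·b = 1.3
P₂O₅: 0.31·a + 0.07·b = 2.08
Eliminate a: (row1) − 0.12/0.31·(row2) → 0.552903·b = 0.494839, so b = 0.894982.
Back-substitute: a = (1.3 − 0.58·0.894982) / 0.12 = 6.50758.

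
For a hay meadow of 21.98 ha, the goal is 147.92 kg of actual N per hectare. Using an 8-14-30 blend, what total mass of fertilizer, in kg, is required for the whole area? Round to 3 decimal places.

40641.020 kg

Product per hectare = 147.92 / 8% = 1849 kg.
Total product = 1849 × 21.98 = 40641.02 kg.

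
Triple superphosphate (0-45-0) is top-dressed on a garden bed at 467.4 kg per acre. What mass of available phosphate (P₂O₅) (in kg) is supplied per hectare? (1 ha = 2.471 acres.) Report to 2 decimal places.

P₂O₅ per acre = 467.4 × 45% = 210.33 kg.
Convert to per hectare: 210.33 × 2.471 = 519.725 kg.

519.73 kg P₂O₅ per hectare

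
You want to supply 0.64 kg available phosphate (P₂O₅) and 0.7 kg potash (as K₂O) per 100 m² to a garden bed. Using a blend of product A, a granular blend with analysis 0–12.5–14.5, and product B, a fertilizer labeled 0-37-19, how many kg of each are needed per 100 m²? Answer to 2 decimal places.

4.60 kg product A, 0.18 kg product B

Per-100 m² balance (a = product A, b = product B):
P₂O₅: 0.125·a + 0.37·b = 0.64
K₂O: 0.145·a + 0.19·b = 0.7
Eliminate b: (row1) − 0.37/0.19·(row2) → -0.157368·a = -0.723158, so a = 4.59532.
Then b = (0.7 − 0.145·4.59532) / 0.19 = 0.177258.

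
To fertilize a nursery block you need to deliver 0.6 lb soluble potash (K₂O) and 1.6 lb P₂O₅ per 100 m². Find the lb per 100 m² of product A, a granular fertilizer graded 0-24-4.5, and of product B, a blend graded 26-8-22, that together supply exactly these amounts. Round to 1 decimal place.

Per-100 m² balance (a = product A, b = product B):
K₂O: 0.045·a + 0.22·b = 0.6
P₂O₅: 0.24·a + 0.08·b = 1.6
Eliminate b: (row1) − 0.22/0.08·(row2) → -0.615·a = -3.8, so a = 6.17886.
Then b = (1.6 − 0.24·6.17886) / 0.08 = 1.46341.

6.2 lb product A, 1.5 lb product B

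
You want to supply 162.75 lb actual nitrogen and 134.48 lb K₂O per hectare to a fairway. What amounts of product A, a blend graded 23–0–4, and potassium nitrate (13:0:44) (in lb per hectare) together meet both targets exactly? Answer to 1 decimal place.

563.8 lb product A, 254.4 lb potassium nitrate

With a, b = lb per hectare of product A and potassium nitrate:
N: 0.23·a + 0.13·b = 162.75
K₂O: 0.04·a + 0.44·b = 134.48
Eliminate b: (row1) − 0.13/0.44·(row2) → 0.218182·a = 123.017, so a = 563.829.
Then b = (134.48 − 0.04·563.829) / 0.44 = 254.379.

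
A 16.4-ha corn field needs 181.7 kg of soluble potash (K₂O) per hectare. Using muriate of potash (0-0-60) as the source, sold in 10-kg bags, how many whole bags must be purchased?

497 bags

Product per hectare = 181.7 / 60% = 302.833 kg.
Total product = 302.833 × 16.4 = 4966.47 kg.
Bags = ⌈4966.47 / 10⌉ = 497.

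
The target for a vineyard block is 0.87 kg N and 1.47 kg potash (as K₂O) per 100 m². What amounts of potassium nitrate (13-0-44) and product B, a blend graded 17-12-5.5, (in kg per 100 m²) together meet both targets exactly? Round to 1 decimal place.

3.0 kg potassium nitrate, 2.8 kg product B

With a, b = kg per 100 m² of potassium nitrate and product B:
N: 0.13·a + 0.17·b = 0.87
K₂O: 0.44·a + 0.055·b = 1.47
Solving simultaneously: a = 2.9867, b = 2.8337.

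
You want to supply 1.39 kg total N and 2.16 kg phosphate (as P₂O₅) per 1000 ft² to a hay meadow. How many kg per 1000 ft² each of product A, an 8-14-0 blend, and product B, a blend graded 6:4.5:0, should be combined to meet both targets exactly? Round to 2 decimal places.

13.97 kg product A, 4.54 kg product B

Let a = kg of product A, b = kg of product B (per 1000 ft²).
N: 0.08·a + 0.06·b = 1.39
P₂O₅: 0.14·a + 0.045·b = 2.16
From row1: a = (1.39 − 0.06·b) / 0.08.
Into row2: 0.14·(1.39 − 0.06·b)/0.08 + 0.045·b = 2.16 → b = 4.54167, a = 13.9687.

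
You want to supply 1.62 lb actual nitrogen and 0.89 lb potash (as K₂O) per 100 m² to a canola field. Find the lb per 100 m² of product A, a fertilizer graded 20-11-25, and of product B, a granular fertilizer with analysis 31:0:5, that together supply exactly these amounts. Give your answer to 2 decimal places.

Per-100 m² balance (a = product A, b = product B):
N: 0.2·a + 0.31·b = 1.62
K₂O: 0.25·a + 0.05·b = 0.89
Solving simultaneously: a = 2.88741, b = 3.36296.

2.89 lb product A, 3.36 lb product B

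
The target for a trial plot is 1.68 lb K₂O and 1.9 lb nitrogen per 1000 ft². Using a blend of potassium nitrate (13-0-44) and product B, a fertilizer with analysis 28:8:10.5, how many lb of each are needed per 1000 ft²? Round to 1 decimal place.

2.5 lb potassium nitrate, 5.6 lb product B

Per-1000 ft² balance (a = potassium nitrate, b = product B):
K₂O: 0.44·a + 0.105·b = 1.68
N: 0.13·a + 0.28·b = 1.9
Eliminate a: (row1) − 0.44/0.13·(row2) → -0.842692·b = -4.75077, so b = 5.63761.
Back-substitute: a = (1.68 − 0.105·5.63761) / 0.44 = 2.47284.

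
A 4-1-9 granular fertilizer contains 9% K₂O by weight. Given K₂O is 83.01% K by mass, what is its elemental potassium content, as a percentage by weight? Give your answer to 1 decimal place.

%K = 9 × 0.8301 = 7.4709%.

7.5% K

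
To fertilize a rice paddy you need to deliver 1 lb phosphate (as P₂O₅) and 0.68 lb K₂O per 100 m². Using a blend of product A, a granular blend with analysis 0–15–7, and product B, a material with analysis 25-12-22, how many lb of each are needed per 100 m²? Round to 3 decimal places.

With a, b = lb per 100 m² of product A and product B:
P₂O₅: 0.15·a + 0.12·b = 1
K₂O: 0.07·a + 0.22·b = 0.68
Eliminate a: (row1) − 0.15/0.07·(row2) → -0.351429·b = -0.457143, so b = 1.30081.
Back-substitute: a = (1 − 0.12·1.30081) / 0.15 = 5.62602.

5.626 lb product A, 1.301 lb product B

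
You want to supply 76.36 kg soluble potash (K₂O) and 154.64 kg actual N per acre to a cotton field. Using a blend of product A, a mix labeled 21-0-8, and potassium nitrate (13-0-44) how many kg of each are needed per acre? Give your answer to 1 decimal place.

With a, b = kg per acre of product A and potassium nitrate:
K₂O: 0.08·a + 0.44·b = 76.36
N: 0.21·a + 0.13·b = 154.64
Solving simultaneously: a = 708.717, b = 44.6878.

708.7 kg product A, 44.7 kg potassium nitrate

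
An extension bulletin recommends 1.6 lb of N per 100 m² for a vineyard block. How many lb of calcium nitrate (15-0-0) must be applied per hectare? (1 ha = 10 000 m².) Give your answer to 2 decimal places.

1066.67 lb of product per hectare

Product per 100 m² = 1.6 / 15% = 10.6667 lb.
Convert to per hectare: 10.6667 × 100 = 1066.667 lb.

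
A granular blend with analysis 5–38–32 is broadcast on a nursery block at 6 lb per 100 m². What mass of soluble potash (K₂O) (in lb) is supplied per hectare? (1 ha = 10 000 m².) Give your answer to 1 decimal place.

192.0 lb K₂O per hectare

K₂O per 100 m² = 6 × 32% = 1.92 lb.
Convert to per hectare: 1.92 × 100 = 192 lb.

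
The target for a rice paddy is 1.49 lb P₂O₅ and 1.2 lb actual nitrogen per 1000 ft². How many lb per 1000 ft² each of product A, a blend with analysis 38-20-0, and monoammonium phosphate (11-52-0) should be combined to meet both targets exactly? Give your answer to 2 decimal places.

With a, b = lb per 1000 ft² of product A and monoammonium phosphate:
P₂O₅: 0.2·a + 0.52·b = 1.49
N: 0.38·a + 0.11·b = 1.2
Eliminate a: (row1) − 0.2/0.38·(row2) → 0.462105·b = 0.858421, so b = 1.85763.
Back-substitute: a = (1.49 − 0.52·1.85763) / 0.2 = 2.62016.

2.62 lb product A, 1.86 lb monoammonium phosphate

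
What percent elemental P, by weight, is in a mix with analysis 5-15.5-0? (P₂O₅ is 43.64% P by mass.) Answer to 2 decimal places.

6.76% P

%P = 15.5 × 0.4364 = 6.7642%.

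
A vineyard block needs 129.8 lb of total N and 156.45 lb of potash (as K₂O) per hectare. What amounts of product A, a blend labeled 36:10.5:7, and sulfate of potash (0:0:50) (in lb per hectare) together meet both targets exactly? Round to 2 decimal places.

360.56 lb product A, 262.42 lb sulfate of potash

Let a = lb of product A, b = lb of sulfate of potash (per hectare).
N: 0.36·a + 0·b = 129.8
K₂O: 0.07·a + 0.5·b = 156.45
Solving simultaneously: a = 360.556, b = 262.422.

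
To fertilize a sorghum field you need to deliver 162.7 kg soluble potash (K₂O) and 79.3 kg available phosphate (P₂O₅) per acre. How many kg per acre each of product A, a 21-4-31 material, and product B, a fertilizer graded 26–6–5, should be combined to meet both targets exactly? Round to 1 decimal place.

349.2 kg product A, 1088.9 kg product B

Per-acre balance (a = product A, b = product B):
K₂O: 0.31·a + 0.05·b = 162.7
P₂O₅: 0.04·a + 0.06·b = 79.3
From row1: a = (162.7 − 0.05·b) / 0.31.
Into row2: 0.04·(162.7 − 0.05·b)/0.31 + 0.06·b = 79.3 → b = 1088.86, a = 349.217.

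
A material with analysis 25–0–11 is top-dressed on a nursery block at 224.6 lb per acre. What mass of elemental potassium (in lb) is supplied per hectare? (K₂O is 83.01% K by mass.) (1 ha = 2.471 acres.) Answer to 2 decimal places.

50.68 lb K per hectare

K₂O per acre = 224.6 × 11% = 24.706 lb.
Elemental K = 24.706 × 0.8301 = 20.5085 lb per acre.
Convert to per hectare: 20.5085 × 2.471 = 50.6764 lb.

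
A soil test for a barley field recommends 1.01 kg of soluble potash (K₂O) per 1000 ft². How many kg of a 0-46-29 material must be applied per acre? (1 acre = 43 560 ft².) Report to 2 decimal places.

Product per 1000 ft² = 1.01 / 29% = 3.48276 kg.
Convert to per acre: 3.48276 × 43.56 = 151.709 kg.

151.71 kg of product per acre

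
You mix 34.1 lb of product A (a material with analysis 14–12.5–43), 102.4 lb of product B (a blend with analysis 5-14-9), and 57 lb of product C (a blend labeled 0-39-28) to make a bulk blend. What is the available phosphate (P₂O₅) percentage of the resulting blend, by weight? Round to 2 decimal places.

Total mass = 34.1 + 102.4 + 57 = 193.5 lb.
P₂O₅ mass = 12.5%×34.1 + 14%×102.4 + 39%×57 = 40.8285 lb.
% P₂O₅ = 40.8285 / 193.5 = 21.1%.

21.10% P₂O₅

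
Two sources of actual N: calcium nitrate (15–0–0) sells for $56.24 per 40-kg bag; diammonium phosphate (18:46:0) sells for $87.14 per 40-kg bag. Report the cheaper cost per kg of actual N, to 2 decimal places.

$9.37 per kg N (calcium nitrate)

calcium nitrate: N per bag = 40 × 15% = 6 kg; cost = 56.24 / 6 = $9.3733/kg N.
diammonium phosphate: N per bag = 40 × 18% = 7.2 kg; cost = 87.14 / 7.2 = $12.1028/kg N.
calcium nitrate is cheaper.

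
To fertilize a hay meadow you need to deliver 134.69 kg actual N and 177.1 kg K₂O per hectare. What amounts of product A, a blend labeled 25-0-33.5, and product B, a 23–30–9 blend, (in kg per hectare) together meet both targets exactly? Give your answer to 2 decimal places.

524.49 kg product A, 15.51 kg product B

With a, b = kg per hectare of product A and product B:
N: 0.25·a + 0.23·b = 134.69
K₂O: 0.335·a + 0.09·b = 177.1
Eliminate b: (row1) − 0.23/0.09·(row2) → -0.606111·a = -317.899, so a = 524.489.
Then b = (177.1 − 0.335·524.489) / 0.09 = 15.5115.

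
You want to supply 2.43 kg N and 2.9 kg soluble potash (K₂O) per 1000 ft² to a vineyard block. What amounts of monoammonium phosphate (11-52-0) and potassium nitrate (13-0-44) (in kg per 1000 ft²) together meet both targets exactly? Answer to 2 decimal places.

Per-1000 ft² balance (a = monoammonium phosphate, b = potassium nitrate):
N: 0.11·a + 0.13·b = 2.43
K₂O: 0·a + 0.44·b = 2.9
Solving simultaneously: a = 14.3017, b = 6.59091.

14.30 kg monoammonium phosphate, 6.59 kg potassium nitrate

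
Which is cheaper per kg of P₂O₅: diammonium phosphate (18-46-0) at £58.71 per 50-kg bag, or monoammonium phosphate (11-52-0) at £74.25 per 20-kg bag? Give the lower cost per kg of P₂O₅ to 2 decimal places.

diammonium phosphate: P₂O₅ per bag = 50 × 46% = 23 kg; cost = 58.71 / 23 = £2.5526/kg P₂O₅.
monoammonium phosphate: P₂O₅ per bag = 20 × 52% = 10.4 kg; cost = 74.25 / 10.4 = £7.1394/kg P₂O₅.
diammonium phosphate is cheaper.

£2.55 per kg P₂O₅ (diammonium phosphate)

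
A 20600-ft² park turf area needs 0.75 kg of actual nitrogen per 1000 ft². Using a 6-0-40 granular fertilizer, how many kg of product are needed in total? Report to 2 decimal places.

Product per 1000 ft² = 0.75 / 6% = 12.5 kg.
Total product = 12.5 × 20600 / 1000 = 257.5 kg.

257.50 kg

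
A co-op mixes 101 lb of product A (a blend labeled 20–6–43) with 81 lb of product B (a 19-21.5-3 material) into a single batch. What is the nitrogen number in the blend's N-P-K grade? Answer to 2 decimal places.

19.55% N

Total mass = 101 + 81 = 182 lb.
N mass = 20%×101 + 19%×81 = 35.59 lb.
% N = 35.59 / 182 = 19.5549%.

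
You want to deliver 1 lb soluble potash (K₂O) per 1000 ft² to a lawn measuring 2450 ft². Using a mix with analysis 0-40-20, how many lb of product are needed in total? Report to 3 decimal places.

12.250 lb

Product per 1000 ft² = 1 / 20% = 5 lb.
Total product = 5 × 2450 / 1000 = 12.25 lb.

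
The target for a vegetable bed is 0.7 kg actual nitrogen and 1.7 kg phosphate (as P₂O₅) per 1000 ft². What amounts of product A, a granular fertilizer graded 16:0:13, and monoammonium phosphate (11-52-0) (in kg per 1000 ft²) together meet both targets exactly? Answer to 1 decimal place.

Let a = kg of product A, b = kg of monoammonium phosphate (per 1000 ft²).
N: 0.16·a + 0.11·b = 0.7
P₂O₅: 0·a + 0.52·b = 1.7
Solving simultaneously: a = 2.1274, b = 3.26923.

2.1 kg product A, 3.3 kg monoammonium phosphate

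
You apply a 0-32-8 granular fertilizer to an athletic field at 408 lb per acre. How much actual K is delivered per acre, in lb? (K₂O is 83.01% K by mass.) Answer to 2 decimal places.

K₂O per acre = 408 × 8% = 32.64 lb.
Elemental K = 32.64 × 0.8301 = 27.0945 lb per acre.

27.09 lb K per acre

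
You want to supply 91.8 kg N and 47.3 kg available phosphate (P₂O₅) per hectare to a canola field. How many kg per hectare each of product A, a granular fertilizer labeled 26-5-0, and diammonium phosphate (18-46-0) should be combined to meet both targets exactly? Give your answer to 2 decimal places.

304.83 kg product A, 69.69 kg diammonium phosphate

Per-hectare balance (a = product A, b = diammonium phosphate):
N: 0.26·a + 0.18·b = 91.8
P₂O₅: 0.05·a + 0.46·b = 47.3
From row1: a = (91.8 − 0.18·b) / 0.26.
Into row2: 0.05·(91.8 − 0.18·b)/0.26 + 0.46·b = 47.3 → b = 69.6926, a = 304.828.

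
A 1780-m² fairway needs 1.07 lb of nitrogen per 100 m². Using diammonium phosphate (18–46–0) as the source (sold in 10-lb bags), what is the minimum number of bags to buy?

11 bags

Product per 100 m² = 1.07 / 18% = 5.94444 lb.
Total product = 5.94444 × 1780 / 100 = 105.811 lb.
Bags = ⌈105.811 / 10⌉ = 11.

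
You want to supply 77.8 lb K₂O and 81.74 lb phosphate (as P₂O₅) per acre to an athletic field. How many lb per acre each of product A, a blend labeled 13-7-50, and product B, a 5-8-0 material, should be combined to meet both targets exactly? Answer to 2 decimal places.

With a, b = lb per acre of product A and product B:
K₂O: 0.5·a + 0·b = 77.8
P₂O₅: 0.07·a + 0.08·b = 81.74
Solving simultaneously: a = 155.6, b = 885.6.

155.60 lb product A, 885.60 lb product B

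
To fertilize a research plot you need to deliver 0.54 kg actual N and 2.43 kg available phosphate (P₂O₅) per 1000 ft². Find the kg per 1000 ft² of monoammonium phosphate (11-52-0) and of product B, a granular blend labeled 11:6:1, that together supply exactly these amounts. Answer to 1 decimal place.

With a, b = kg per 1000 ft² of monoammonium phosphate and product B:
N: 0.11·a + 0.11·b = 0.54
P₂O₅: 0.52·a + 0.06·b = 2.43
From row1: a = (0.54 − 0.11·b) / 0.11.
Into row2: 0.52·(0.54 − 0.11·b)/0.11 + 0.06·b = 2.43 → b = 0.266798, a = 4.64229.

4.6 kg monoammonium phosphate, 0.3 kg product B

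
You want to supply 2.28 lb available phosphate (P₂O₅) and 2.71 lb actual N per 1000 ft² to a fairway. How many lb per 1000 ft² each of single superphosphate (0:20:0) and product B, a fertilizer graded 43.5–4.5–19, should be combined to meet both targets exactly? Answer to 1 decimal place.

Let a = lb of single superphosphate, b = lb of product B (per 1000 ft²).
P₂O₅: 0.2·a + 0.045·b = 2.28
N: 0·a + 0.435·b = 2.71
Solving simultaneously: a = 9.99828, b = 6.22989.

10.0 lb single superphosphate, 6.2 lb product B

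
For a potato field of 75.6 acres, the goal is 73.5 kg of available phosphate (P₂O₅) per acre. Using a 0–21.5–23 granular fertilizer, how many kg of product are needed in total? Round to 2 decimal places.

Product per acre = 73.5 / 21.5% = 341.86 kg.
Total product = 341.86 × 75.6 = 25844.651 kg.

25844.65 kg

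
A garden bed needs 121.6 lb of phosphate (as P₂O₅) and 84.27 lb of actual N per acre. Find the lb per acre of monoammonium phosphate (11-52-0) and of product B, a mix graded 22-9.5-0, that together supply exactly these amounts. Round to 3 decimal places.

Per-acre balance (a = monoammonium phosphate, b = product B):
P₂O₅: 0.52·a + 0.095·b = 121.6
N: 0.11·a + 0.22·b = 84.27
Solving simultaneously: a = 180.3401, b = 292.8754.

180.340 lb monoammonium phosphate, 292.875 lb product B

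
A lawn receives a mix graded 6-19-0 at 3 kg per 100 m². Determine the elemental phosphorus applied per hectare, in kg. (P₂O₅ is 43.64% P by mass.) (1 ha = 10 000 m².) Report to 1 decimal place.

24.9 kg P per hectare

P₂O₅ per 100 m² = 3 × 19% = 0.57 kg.
Elemental P = 0.57 × 0.4364 = 0.248748 kg per 100 m².
Convert to per hectare: 0.248748 × 100 = 24.8748 kg.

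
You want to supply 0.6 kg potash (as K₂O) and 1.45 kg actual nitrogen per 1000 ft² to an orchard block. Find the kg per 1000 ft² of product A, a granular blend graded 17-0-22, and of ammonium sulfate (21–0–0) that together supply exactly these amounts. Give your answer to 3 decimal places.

With a, b = kg per 1000 ft² of product A and ammonium sulfate:
K₂O: 0.22·a + 0·b = 0.6
N: 0.17·a + 0.21·b = 1.45
Solving simultaneously: a = 2.72727, b = 4.69697.

2.727 kg product A, 4.697 kg ammonium sulfate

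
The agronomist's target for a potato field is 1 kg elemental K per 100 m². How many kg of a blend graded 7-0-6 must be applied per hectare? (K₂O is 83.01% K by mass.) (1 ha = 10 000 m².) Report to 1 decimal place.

As K₂O: 1 / 0.8301 = 1.20467 kg per 100 m².
Product per 100 m² = 1.20467 / 6% = 20.0779 kg.
Convert to per hectare: 20.0779 × 100 = 2007.79 kg.

2007.8 kg of product per hectare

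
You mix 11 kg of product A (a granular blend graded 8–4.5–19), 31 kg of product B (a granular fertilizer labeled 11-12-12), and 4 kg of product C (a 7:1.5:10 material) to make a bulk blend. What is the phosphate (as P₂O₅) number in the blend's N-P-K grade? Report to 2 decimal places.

Total mass = 11 + 31 + 4 = 46 kg.
P₂O₅ mass = 4.5%×11 + 12%×31 + 1.5%×4 = 4.275 kg.
% P₂O₅ = 4.275 / 46 = 9.29348%.

9.29% P₂O₅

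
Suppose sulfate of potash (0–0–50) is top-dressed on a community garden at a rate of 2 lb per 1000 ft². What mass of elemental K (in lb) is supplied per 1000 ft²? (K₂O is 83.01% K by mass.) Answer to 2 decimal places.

0.83 lb K per thousand sq ft

K₂O per 1000 ft² = 2 × 50% = 1 lb.
Elemental K = 1 × 0.8301 = 0.8301 lb per 1000 ft².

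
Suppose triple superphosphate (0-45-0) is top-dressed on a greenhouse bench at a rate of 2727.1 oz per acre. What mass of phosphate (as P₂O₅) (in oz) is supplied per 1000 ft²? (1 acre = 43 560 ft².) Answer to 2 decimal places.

28.17 oz P₂O₅ per thousand sq ft

P₂O₅ per acre = 2727.1 × 45% = 1227.19 oz.
Convert to per 1000 ft²: 1227.19 × 0.0229568 = 28.1725 oz.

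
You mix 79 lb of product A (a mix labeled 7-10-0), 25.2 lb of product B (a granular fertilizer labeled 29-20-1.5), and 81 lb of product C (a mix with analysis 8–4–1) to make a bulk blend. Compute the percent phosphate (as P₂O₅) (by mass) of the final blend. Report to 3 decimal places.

8.737% P₂O₅

Total mass = 79 + 25.2 + 81 = 185.2 lb.
P₂O₅ mass = 10%×79 + 20%×25.2 + 4%×81 = 16.18 lb.
% P₂O₅ = 16.18 / 185.2 = 8.7365%.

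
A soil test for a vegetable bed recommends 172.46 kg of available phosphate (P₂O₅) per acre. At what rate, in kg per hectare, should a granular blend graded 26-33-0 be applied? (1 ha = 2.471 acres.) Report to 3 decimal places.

1291.360 kg of product per hectare

Product per acre = 172.46 / 33% = 522.606 kg.
Convert to per hectare: 522.606 × 2.471 = 1291.3596 kg.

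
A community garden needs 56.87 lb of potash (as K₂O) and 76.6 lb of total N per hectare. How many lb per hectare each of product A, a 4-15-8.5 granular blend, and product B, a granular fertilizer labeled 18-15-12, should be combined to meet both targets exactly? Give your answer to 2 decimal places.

99.49 lb product A, 403.45 lb product B

With a, b = lb per hectare of product A and product B:
K₂O: 0.085·a + 0.12·b = 56.87
N: 0.04·a + 0.18·b = 76.6
Eliminate b: (row1) − 0.12/0.18·(row2) → 0.0583333·a = 5.80333, so a = 99.4857.
Then b = (76.6 − 0.04·99.4857) / 0.18 = 403.448.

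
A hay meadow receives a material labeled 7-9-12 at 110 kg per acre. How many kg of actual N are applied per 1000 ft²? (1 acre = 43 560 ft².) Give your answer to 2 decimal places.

nitrogen per acre = 110 × 7% = 7.7 kg.
Convert to per 1000 ft²: 7.7 × 0.0229568 = 0.176768 kg.

0.18 kg N per thousand sq ft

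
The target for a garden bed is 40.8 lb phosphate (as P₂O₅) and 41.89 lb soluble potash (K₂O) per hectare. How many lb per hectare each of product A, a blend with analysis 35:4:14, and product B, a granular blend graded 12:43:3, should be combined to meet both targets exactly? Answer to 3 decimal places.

284.554 lb product A, 68.414 lb product B

With a, b = lb per hectare of product A and product B:
P₂O₅: 0.04·a + 0.43·b = 40.8
K₂O: 0.14·a + 0.03·b = 41.89
Eliminate a: (row1) − 0.04/0.14·(row2) → 0.421429·b = 28.8314, so b = 68.4136.
Back-substitute: a = (40.8 − 0.43·68.4136) / 0.04 = 284.5542.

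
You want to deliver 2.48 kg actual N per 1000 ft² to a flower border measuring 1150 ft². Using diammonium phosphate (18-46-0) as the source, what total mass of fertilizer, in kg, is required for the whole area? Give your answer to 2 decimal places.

Product per 1000 ft² = 2.48 / 18% = 13.7778 kg.
Total product = 13.7778 × 1150 / 1000 = 15.8444 kg.

15.84 kg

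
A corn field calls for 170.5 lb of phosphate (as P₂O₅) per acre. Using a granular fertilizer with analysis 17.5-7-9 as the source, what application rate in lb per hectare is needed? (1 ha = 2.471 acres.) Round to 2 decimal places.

6018.65 lb of product per hectare

Product per acre = 170.5 / 7% = 2435.71 lb.
Convert to per hectare: 2435.71 × 2.471 = 6018.65 lb.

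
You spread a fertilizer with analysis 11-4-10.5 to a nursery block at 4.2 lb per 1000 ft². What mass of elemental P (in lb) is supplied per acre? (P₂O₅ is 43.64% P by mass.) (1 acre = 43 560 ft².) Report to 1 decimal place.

3.2 lb P per acre

P₂O₅ per 1000 ft² = 4.2 × 4% = 0.168 lb.
Elemental P = 0.168 × 0.4364 = 0.0733152 lb per 1000 ft².
Convert to per acre: 0.0733152 × 43.56 = 3.19361 lb.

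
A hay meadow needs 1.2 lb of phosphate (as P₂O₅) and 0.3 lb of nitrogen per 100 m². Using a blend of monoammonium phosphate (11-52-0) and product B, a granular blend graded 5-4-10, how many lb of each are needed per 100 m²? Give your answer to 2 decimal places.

2.22 lb monoammonium phosphate, 1.11 lb product B

Let a = lb of monoammonium phosphate, b = lb of product B (per 100 m²).
P₂O₅: 0.52·a + 0.04·b = 1.2
N: 0.11·a + 0.05·b = 0.3
Eliminate a: (row1) − 0.52/0.11·(row2) → -0.196364·b = -0.218182, so b = 1.11111.
Back-substitute: a = (1.2 − 0.04·1.11111) / 0.52 = 2.22222.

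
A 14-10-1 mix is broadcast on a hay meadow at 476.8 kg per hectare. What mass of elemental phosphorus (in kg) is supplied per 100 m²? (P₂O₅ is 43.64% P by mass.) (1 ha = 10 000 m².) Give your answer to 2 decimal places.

0.21 kg P per hundred sq m

P₂O₅ per hectare = 476.8 × 10% = 47.68 kg.
Elemental P = 47.68 × 0.4364 = 20.8076 kg per hectare.
Convert to per 100 m²: 20.8076 × 0.01 = 0.208076 kg.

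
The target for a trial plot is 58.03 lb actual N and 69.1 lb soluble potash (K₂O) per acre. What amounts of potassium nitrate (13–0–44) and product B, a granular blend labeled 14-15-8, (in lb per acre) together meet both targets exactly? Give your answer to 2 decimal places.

98.27 lb potassium nitrate, 323.25 lb product B

With a, b = lb per acre of potassium nitrate and product B:
N: 0.13·a + 0.14·b = 58.03
K₂O: 0.44·a + 0.08·b = 69.1
Eliminate a: (row1) − 0.13/0.44·(row2) → 0.116364·b = 37.6141, so b = 323.246.
Back-substitute: a = (58.03 − 0.14·323.246) / 0.13 = 98.2734.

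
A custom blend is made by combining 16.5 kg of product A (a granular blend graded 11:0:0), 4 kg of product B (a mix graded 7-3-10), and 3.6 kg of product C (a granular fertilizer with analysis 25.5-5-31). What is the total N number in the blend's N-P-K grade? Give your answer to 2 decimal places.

12.50% N

Total mass = 16.5 + 4 + 3.6 = 24.1 kg.
N mass = 11%×16.5 + 7%×4 + 25.5%×3.6 = 3.013 kg.
% N = 3.013 / 24.1 = 12.5021%.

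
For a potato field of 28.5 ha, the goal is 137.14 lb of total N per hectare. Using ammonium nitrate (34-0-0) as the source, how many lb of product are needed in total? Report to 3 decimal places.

11495.559 lb

Product per hectare = 137.14 / 34% = 403.353 lb.
Total product = 403.353 × 28.5 = 11495.5588 lb.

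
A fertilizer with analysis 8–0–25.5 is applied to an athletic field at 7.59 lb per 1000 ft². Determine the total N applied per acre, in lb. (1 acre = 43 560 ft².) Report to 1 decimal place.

26.4 lb N per acre

nitrogen per 1000 ft² = 7.59 × 8% = 0.6072 lb.
Convert to per acre: 0.6072 × 43.56 = 26.4496 lb.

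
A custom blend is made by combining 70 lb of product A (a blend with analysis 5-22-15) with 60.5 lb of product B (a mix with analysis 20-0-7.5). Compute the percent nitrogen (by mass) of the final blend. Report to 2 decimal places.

Total mass = 70 + 60.5 = 130.5 lb.
N mass = 5%×70 + 20%×60.5 = 15.6 lb.
% N = 15.6 / 130.5 = 11.954%.

11.95% N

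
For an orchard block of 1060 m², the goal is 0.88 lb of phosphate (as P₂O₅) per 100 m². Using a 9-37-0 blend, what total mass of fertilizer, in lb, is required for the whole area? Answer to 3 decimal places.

Product per 100 m² = 0.88 / 37% = 2.37838 lb.
Total product = 2.37838 × 1060 / 100 = 25.2108 lb.

25.211 lb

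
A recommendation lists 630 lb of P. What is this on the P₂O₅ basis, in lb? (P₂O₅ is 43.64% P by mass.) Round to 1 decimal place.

1443.6 lb P₂O₅

P₂O₅ = 630 / 0.4364 = 1443.63 lb.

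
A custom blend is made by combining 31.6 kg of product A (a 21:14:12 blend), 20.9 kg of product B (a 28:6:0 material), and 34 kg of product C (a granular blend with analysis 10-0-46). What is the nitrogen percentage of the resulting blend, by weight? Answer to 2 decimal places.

Total mass = 31.6 + 20.9 + 34 = 86.5 kg.
N mass = 21%×31.6 + 28%×20.9 + 10%×34 = 15.888 kg.
% N = 15.888 / 86.5 = 18.3676%.

18.37% N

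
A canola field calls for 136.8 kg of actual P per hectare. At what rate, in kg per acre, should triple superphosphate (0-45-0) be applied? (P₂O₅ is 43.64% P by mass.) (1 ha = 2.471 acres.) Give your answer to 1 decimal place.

As P₂O₅: 136.8 / 0.4364 = 313.474 kg per hectare.
Product per hectare = 313.474 / 45% = 696.609 kg.
Convert to per acre: 696.609 × 0.404694 = 281.914 kg.

281.9 kg of product per acre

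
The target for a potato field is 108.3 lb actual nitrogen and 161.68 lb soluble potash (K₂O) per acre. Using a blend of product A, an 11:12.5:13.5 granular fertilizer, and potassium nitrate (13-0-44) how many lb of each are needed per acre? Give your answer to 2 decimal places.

863.33 lb product A, 102.57 lb potassium nitrate

Let a = lb of product A, b = lb of potassium nitrate (per acre).
N: 0.11·a + 0.13·b = 108.3
K₂O: 0.135·a + 0.44·b = 161.68
Solving simultaneously: a = 863.326, b = 102.571.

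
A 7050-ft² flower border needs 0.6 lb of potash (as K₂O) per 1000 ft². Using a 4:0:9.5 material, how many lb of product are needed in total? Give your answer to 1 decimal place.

Product per 1000 ft² = 0.6 / 9.5% = 6.31579 lb.
Total product = 6.31579 × 7050 / 1000 = 44.5263 lb.

44.5 lb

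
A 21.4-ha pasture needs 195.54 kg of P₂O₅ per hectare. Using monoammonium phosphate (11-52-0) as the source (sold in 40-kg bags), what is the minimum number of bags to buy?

Product per hectare = 195.54 / 52% = 376.038 kg.
Total product = 376.038 × 21.4 = 8047.22 kg.
Bags = ⌈8047.22 / 40⌉ = 202.

202 bags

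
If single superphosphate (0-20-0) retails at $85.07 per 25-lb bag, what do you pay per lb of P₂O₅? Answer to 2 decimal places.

$17.01 per lb P₂O₅

P₂O₅ in bag = 25 × 20% = 5 lb.
Cost per lb P₂O₅ = $85.07 / 5 = $17.0140.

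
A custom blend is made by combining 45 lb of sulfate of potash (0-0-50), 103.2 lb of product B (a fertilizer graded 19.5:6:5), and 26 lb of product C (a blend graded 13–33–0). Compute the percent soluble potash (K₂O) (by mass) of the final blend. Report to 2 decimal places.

Total mass = 45 + 103.2 + 26 = 174.2 lb.
K₂O mass = 50%×45 + 5%×103.2 + 0%×26 = 27.66 lb.
% K₂O = 27.66 / 174.2 = 15.8783%.

15.88% K₂O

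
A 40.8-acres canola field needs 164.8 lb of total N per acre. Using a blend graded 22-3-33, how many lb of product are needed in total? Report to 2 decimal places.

30562.91 lb

Product per acre = 164.8 / 22% = 749.091 lb.
Total product = 749.091 × 40.8 = 30562.909 lb.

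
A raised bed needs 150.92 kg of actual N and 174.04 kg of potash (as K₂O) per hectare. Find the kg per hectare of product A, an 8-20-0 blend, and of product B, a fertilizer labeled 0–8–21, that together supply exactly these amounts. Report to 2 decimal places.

1886.50 kg product A, 828.76 kg product B

Let a = kg of product A, b = kg of product B (per hectare).
N: 0.08·a + 0·b = 150.92
K₂O: 0·a + 0.21·b = 174.04
Solving simultaneously: a = 1886.5, b = 828.762.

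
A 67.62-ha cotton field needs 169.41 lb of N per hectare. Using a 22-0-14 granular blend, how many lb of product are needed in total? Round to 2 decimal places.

Product per hectare = 169.41 / 22% = 770.045 lb.
Total product = 770.045 × 67.62 = 52070.474 lb.

52070.47 lb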